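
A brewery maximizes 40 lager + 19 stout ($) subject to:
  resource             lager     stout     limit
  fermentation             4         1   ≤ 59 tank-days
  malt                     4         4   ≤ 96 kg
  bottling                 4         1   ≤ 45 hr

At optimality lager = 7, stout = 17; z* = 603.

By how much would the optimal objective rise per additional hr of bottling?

7

At the optimum: fermentation uses 45 of 59 (slack = 14); malt uses 96 of 96 (binding); bottling uses 45 of 45 (binding).
Slack constraints have shadow price 0 (complementary slackness).
Dual feasibility on the basic columns requires 4·y_malt + 4·y_bottling = 40, 4·y_malt + 1·y_bottling = 19.
→ y_malt = 3 and y_bottling = 7.
Shadow price of bottling = 7.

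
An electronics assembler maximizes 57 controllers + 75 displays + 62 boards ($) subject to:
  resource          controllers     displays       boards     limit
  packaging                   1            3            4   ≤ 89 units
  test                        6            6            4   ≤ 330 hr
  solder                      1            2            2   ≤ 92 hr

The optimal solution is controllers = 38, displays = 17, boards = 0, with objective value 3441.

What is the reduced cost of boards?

-6

Binding: packaging and test. Non-binding: solder (20 unused).
By complementary slackness, y = 0 for the non-binding constraint.
The binding rows give the dual system: 1·y_packaging + 6·y_test = 57 and 3·y_packaging + 6·y_test = 75.
Solving: y_packaging = 9, y_test = 8.
Reduced cost of boards: c₃ − yᵀa₃ = 62 − (9·4 + 8·4) = 62 − 68 = -6.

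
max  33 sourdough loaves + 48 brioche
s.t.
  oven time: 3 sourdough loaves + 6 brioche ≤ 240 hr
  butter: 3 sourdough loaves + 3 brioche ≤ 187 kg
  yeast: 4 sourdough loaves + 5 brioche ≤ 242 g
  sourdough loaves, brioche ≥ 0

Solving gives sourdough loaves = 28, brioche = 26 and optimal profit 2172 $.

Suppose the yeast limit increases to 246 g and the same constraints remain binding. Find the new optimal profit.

At the optimum: oven time uses 240 of 240 (binding); butter uses 162 of 187 (slack = 25); yeast uses 242 of 242 (binding).
By complementary slackness, y = 0 for the non-binding constraint.
From A_Bᵀ y = c: 3·y_oven time + 4·y_yeast = 33; 6·y_oven time + 5·y_yeast = 48.
This yields shadow prices y_oven time = 3, y_yeast = 6.
Δz = y_yeast·Δb = 6 × (4) = 24, so new z* = 2172 + 24 = 2196.

2196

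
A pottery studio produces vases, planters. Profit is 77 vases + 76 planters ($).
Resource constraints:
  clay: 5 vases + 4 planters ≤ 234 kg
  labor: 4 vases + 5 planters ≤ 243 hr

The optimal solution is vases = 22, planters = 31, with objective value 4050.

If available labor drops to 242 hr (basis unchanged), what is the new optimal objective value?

At the optimum: clay uses 234 of 234 (binding); labor uses 243 of 243 (binding).
Dual feasibility on the basic columns requires 5·y_clay + 4·y_labor = 77, 4·y_clay + 5·y_labor = 76.
Solving: y_clay = 9, y_labor = 8.
Δz = y_labor·Δb = 8 × (-1) = -8, so new z* = 4050 − 8 = 4042.

4042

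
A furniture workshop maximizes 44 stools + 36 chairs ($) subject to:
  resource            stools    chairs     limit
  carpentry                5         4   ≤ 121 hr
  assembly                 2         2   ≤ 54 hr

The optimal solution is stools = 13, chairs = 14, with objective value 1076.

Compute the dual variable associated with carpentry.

8

Both carpentry and assembly are binding at x*.
From A_Bᵀ y = c: 5·y_carpentry + 2·y_assembly = 44; 4·y_carpentry + 2·y_assembly = 36.
Solving: y_carpentry = 8, y_assembly = 2.
Shadow price of carpentry = 8.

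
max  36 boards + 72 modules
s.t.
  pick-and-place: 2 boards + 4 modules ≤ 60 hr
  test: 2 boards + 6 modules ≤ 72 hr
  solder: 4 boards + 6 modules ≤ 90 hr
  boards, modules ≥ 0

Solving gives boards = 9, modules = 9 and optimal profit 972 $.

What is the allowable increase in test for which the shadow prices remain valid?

Binding constraints: test, solder. The basis is B = [[2,6],[4,6]] with det -12.
Per unit increase in test, x* moves by d = (-0.5, 0.3333).
The basis stays optimal until boards reaches 0; allowable increase = 18 hr.

18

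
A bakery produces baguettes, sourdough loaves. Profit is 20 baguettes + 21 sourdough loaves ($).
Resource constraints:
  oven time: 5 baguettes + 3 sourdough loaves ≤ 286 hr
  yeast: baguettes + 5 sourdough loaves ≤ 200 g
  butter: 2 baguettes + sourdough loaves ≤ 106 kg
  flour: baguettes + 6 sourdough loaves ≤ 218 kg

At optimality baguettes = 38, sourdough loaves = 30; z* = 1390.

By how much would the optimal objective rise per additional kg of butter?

Binding: butter and flour. Non-binding: oven time (6 unused), yeast (12 unused).
Since oven time, yeast are not tight, their duals are 0.
From A_Bᵀ y = c: 2·y_butter + 1·y_flour = 20; 1·y_butter + 6·y_flour = 21.
Solving: y_butter = 9, y_flour = 2.
Shadow price of butter = 9.

9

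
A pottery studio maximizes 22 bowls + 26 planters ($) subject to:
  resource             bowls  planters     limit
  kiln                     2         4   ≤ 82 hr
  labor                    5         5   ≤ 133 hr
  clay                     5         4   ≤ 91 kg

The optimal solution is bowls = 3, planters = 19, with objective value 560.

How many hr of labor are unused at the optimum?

23

labor used = 5·3 + 5·19 = 110; slack = 133 − 110 = 23.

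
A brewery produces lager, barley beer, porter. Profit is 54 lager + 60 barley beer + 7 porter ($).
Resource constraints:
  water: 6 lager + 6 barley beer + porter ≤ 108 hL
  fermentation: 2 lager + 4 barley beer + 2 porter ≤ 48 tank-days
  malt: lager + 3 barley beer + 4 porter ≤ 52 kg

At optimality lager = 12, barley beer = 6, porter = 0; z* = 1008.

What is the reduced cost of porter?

At the optimum: water uses 108 of 108 (binding); fermentation uses 48 of 48 (binding); malt uses 30 of 52 (slack = 22).
Since malt is not tight, its dual is 0.
The binding rows give the dual system: 6·y_water + 2·y_fermentation = 54 and 6·y_water + 4·y_fermentation = 60.
This yields shadow prices y_water = 8, y_fermentation = 3.
Reduced cost of porter: c₃ − yᵀa₃ = 7 − (8·1 + 3·2) = 7 − 14 = -7.

-7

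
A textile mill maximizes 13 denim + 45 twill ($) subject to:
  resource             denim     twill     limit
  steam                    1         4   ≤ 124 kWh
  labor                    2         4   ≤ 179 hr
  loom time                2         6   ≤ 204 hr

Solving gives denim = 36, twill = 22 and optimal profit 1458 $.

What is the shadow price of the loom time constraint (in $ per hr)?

Binding: steam and loom time. Non-binding: labor (19 unused).
By complementary slackness, y = 0 for the non-binding constraint.
From A_Bᵀ y = c: 1·y_steam + 2·y_loom time = 13; 4·y_steam + 6·y_loom time = 45.
Solving: y_steam = 6, y_loom time = 3.5.
Shadow price of loom time = 3.5.

3.5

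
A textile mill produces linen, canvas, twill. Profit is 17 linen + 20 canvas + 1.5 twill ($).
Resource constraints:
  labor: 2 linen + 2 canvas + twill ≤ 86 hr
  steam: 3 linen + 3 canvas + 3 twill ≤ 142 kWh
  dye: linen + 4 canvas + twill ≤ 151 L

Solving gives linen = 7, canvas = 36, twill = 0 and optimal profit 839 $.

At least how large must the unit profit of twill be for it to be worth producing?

Check each constraint at x*: labor 86/86 (tight); steam 129/142 (slack 13); dye 151/151 (tight).
Slack constraints have shadow price 0 (complementary slackness).
From A_Bᵀ y = c: 2·y_labor + 1·y_dye = 17; 2·y_labor + 4·y_dye = 20.
Solving: y_labor = 8, y_dye = 1.
twill enters the basis when its profit ≥ yᵀa₃ = 8·1 + 1·1 = 9.

9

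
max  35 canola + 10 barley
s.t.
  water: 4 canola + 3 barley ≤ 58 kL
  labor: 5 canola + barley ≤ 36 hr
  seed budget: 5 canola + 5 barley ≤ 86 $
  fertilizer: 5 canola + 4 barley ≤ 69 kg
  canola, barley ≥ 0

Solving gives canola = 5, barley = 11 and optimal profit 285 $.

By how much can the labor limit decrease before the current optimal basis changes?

18

Binding constraints: labor, fertilizer. The basis is B = [[5,1],[5,4]] with det 15.
Per unit decrease in labor, x* moves by d = (-0.2667, 0.3333).
The basis stays optimal until seed budget becomes binding; allowable decrease = 18 hr.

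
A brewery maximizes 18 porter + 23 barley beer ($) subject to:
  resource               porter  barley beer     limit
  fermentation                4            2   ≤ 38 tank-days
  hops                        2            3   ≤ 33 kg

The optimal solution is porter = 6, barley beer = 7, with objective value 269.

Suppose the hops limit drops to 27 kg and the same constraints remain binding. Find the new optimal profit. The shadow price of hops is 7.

227

Δb = -6, so new z* = 269 + (7)·(-6) = 269 − 42 = 227.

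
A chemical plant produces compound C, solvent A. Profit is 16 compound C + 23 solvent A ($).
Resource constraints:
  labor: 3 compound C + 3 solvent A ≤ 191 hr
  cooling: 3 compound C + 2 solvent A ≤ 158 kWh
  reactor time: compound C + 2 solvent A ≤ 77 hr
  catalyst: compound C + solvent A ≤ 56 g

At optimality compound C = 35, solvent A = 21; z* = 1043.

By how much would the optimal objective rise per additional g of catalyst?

9

At the optimum: labor uses 168 of 191 (slack = 23); cooling uses 147 of 158 (slack = 11); reactor time uses 77 of 77 (binding); catalyst uses 56 of 56 (binding).
Since labor, cooling are not tight, their duals are 0.
From A_Bᵀ y = c: 1·y_reactor time + 1·y_catalyst = 16; 2·y_reactor time + 1·y_catalyst = 23.
This yields shadow prices y_reactor time = 7, y_catalyst = 9.
Shadow price of catalyst = 9.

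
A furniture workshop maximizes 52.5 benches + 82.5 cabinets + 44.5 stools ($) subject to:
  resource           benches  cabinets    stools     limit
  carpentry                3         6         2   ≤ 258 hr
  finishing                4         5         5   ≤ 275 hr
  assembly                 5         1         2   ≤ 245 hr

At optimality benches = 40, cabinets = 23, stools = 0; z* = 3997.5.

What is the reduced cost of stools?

-8

Check each constraint at x*: carpentry 258/258 (tight); finishing 275/275 (tight); assembly 223/245 (slack 22).
Since assembly is not tight, its dual is 0.
The binding rows give the dual system: 3·y_carpentry + 4·y_finishing = 52.5 and 6·y_carpentry + 5·y_finishing = 82.5.
This yields shadow prices y_carpentry = 7.5, y_finishing = 7.5.
Reduced cost of stools: c₃ − yᵀa₃ = 44.5 − (7.5·2 + 7.5·5) = 44.5 − 52.5 = -8.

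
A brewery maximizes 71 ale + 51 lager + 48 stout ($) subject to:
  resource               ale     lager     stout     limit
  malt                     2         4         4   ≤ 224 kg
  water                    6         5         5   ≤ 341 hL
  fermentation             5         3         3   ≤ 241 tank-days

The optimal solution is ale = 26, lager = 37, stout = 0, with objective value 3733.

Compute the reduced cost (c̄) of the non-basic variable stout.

-3

At the optimum: malt uses 200 of 224 (slack = 24); water uses 341 of 341 (binding); fermentation uses 241 of 241 (binding).
Since malt is not tight, its dual is 0.
From A_Bᵀ y = c: 6·y_water + 5·y_fermentation = 71; 5·y_water + 3·y_fermentation = 51.
Solving: y_water = 6, y_fermentation = 7.
Reduced cost of stout: c₃ − yᵀa₃ = 48 − (6·5 + 7·3) = 48 − 51 = -3.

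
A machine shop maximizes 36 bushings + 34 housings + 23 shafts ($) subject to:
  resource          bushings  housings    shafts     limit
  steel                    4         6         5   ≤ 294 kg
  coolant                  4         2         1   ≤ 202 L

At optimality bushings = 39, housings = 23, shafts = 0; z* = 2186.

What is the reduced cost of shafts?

-2

Check each constraint at x*: steel 294/294 (tight); coolant 202/202 (tight).
The binding rows give the dual system: 4·y_steel + 4·y_coolant = 36 and 6·y_steel + 2·y_coolant = 34.
This yields shadow prices y_steel = 4, y_coolant = 5.
Reduced cost of shafts: c₃ − yᵀa₃ = 23 − (4·5 + 5·1) = 23 − 25 = -2.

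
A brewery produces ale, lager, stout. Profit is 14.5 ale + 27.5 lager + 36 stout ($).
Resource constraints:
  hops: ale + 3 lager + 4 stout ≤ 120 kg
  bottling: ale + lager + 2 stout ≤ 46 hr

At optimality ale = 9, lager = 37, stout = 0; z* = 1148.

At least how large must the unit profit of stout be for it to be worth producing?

42

Both hops and bottling are binding at x*.
From A_Bᵀ y = c: 1·y_hops + 1·y_bottling = 14.5; 3·y_hops + 1·y_bottling = 27.5.
→ y_hops = 6.5 and y_bottling = 8.
stout enters the basis when its profit ≥ yᵀa₃ = 6.5·4 + 8·2 = 42.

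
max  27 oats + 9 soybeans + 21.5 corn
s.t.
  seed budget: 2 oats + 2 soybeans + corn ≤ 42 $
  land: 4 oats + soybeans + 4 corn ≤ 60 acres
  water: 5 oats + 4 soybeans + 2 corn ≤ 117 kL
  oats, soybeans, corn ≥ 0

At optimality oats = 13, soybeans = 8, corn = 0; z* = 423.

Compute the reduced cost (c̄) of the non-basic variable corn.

Binding: seed budget and land. Non-binding: water (20 unused).
By complementary slackness, y = 0 for the non-binding constraint.
From A_Bᵀ y = c: 2·y_seed budget + 4·y_land = 27; 2·y_seed budget + 1·y_land = 9.
Solving: y_seed budget = 1.5, y_land = 6.
Reduced cost of corn: c₃ − yᵀa₃ = 21.5 − (1.5·1 + 6·4) = 21.5 − 25.5 = -4.

-4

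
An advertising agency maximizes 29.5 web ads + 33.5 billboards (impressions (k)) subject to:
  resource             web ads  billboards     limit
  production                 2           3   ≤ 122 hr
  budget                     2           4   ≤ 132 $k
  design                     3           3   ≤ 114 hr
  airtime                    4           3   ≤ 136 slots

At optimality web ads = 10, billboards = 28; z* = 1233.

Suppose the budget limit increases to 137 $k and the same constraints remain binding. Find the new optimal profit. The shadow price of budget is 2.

Δb = 5, so new z* = 1233 + (2)·(5) = 1233 + 10 = 1243.

1243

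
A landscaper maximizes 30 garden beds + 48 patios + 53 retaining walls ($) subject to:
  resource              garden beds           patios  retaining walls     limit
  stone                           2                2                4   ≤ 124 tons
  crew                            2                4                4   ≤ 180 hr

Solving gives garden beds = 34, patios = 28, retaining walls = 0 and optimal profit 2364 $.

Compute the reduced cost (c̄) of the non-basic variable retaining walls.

-7

At the optimum: stone uses 124 of 124 (binding); crew uses 180 of 180 (binding).
The binding rows give the dual system: 2·y_stone + 2·y_crew = 30 and 2·y_stone + 4·y_crew = 48.
This yields shadow prices y_stone = 6, y_crew = 9.
Reduced cost of retaining walls: c₃ − yᵀa₃ = 53 − (6·4 + 9·4) = 53 − 60 = -7.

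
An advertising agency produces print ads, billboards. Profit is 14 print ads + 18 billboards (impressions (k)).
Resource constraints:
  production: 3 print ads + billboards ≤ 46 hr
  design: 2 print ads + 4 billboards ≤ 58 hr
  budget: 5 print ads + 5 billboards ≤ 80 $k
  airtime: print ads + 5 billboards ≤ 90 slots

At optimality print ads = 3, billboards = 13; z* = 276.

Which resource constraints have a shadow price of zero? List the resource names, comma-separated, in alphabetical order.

production: 22/46 (slack 24)
design: 58/58 (binding)
budget: 80/80 (binding)
airtime: 68/90 (slack 22)
By complementary slackness, a constraint with positive slack has shadow price 0 → airtime, production.

airtime, production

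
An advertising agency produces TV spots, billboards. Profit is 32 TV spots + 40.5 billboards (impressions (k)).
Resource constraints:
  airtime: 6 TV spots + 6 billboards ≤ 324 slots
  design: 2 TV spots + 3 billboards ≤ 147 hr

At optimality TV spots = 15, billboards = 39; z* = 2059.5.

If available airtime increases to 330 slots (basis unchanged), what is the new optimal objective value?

2074.5

Both airtime and design are binding at x*.
From A_Bᵀ y = c: 6·y_airtime + 2·y_design = 32; 6·y_airtime + 3·y_design = 40.5.
This yields shadow prices y_airtime = 2.5, y_design = 8.5.
Δz = y_airtime·Δb = 2.5 × (6) = 15, so new z* = 2059.5 + 15 = 2074.5.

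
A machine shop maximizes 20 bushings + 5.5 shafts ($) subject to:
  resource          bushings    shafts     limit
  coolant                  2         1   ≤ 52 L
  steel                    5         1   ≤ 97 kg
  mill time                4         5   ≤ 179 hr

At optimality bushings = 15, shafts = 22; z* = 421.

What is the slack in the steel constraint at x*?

0

steel used = 5·15 + 1·22 = 97; slack = 97 − 97 = 0.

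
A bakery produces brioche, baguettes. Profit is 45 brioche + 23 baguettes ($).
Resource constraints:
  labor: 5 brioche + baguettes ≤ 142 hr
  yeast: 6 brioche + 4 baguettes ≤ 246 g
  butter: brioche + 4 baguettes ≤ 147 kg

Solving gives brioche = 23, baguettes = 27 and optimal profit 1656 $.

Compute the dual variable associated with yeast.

5

Check each constraint at x*: labor 142/142 (tight); yeast 246/246 (tight); butter 131/147 (slack 16).
By complementary slackness, y = 0 for the non-binding constraint.
The binding rows give the dual system: 5·y_labor + 6·y_yeast = 45 and 1·y_labor + 4·y_yeast = 23.
This yields shadow prices y_labor = 3, y_yeast = 5.
Shadow price of yeast = 5.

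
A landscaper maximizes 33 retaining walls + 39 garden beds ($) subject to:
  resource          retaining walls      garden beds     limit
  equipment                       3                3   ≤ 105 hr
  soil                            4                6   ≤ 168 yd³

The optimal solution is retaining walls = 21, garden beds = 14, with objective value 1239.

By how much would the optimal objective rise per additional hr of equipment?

7

Check each constraint at x*: equipment 105/105 (tight); soil 168/168 (tight).
The binding rows give the dual system: 3·y_equipment + 4·y_soil = 33 and 3·y_equipment + 6·y_soil = 39.
This yields shadow prices y_equipment = 7, y_soil = 3.
Shadow price of equipment = 7.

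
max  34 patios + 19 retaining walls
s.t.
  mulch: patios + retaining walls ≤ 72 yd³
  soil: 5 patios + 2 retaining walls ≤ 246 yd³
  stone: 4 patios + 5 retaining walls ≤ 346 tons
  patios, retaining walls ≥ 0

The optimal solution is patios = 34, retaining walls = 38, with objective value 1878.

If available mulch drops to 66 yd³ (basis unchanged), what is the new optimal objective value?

Check each constraint at x*: mulch 72/72 (tight); soil 246/246 (tight); stone 326/346 (slack 20).
Since stone is not tight, its dual is 0.
Dual feasibility on the basic columns requires 1·y_mulch + 5·y_soil = 34, 1·y_mulch + 2·y_soil = 19.
This yields shadow prices y_mulch = 9, y_soil = 5.
Δz = y_mulch·Δb = 9 × (-6) = -54, so new z* = 1878 − 54 = 1824.

1824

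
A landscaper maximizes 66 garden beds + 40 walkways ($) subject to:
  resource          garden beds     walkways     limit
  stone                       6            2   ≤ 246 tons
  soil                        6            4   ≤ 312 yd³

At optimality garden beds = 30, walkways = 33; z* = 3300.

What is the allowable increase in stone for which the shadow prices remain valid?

66

Binding constraints: stone, soil. The basis is B = [[6,2],[6,4]] with det 12.
Per unit increase in stone, x* moves by d = (0.3333, -0.5).
The basis stays optimal until walkways reaches 0; allowable increase = 66 tons.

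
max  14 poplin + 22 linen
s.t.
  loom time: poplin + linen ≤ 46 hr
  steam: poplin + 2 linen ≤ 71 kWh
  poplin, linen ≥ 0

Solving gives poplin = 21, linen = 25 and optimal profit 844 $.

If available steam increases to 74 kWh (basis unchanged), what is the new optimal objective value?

Both loom time and steam are binding at x*.
From A_Bᵀ y = c: 1·y_loom time + 1·y_steam = 14; 1·y_loom time + 2·y_steam = 22.
→ y_loom time = 6 and y_steam = 8.
Δz = y_steam·Δb = 8 × (3) = 24, so new z* = 844 + 24 = 868.

868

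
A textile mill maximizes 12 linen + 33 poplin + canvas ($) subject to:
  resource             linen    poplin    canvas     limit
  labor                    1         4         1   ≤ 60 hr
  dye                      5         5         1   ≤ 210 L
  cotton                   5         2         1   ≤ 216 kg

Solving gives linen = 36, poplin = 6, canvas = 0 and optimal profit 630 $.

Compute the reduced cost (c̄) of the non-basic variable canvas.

Binding: labor and dye. Non-binding: cotton (24 unused).
Since cotton is not tight, its dual is 0.
The binding rows give the dual system: 1·y_labor + 5·y_dye = 12 and 4·y_labor + 5·y_dye = 33.
Solving: y_labor = 7, y_dye = 1.
Reduced cost of canvas: c₃ − yᵀa₃ = 1 − (7·1 + 1·1) = 1 − 8 = -7.

-7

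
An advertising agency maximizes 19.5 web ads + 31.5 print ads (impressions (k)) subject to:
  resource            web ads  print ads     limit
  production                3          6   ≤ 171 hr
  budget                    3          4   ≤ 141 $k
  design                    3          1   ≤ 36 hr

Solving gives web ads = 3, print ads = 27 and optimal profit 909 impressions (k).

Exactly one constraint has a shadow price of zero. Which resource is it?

budget

production: 171/171 (binding)
budget: 117/141 (slack 24)
design: 36/36 (binding)
By complementary slackness, a constraint with positive slack has shadow price 0 → budget.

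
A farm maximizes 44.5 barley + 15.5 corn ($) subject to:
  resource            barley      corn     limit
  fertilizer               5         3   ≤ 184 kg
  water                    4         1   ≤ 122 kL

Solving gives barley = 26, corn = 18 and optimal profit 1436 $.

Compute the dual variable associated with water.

8

Check each constraint at x*: fertilizer 184/184 (tight); water 122/122 (tight).
From A_Bᵀ y = c: 5·y_fertilizer + 4·y_water = 44.5; 3·y_fertilizer + 1·y_water = 15.5.
→ y_fertilizer = 2.5 and y_water = 8.
Shadow price of water = 8.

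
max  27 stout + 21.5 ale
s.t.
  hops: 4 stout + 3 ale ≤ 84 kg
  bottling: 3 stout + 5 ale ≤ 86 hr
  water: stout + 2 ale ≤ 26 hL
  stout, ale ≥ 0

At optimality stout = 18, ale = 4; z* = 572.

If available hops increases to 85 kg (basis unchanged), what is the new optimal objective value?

At the optimum: hops uses 84 of 84 (binding); bottling uses 74 of 86 (slack = 12); water uses 26 of 26 (binding).
Slack constraints have shadow price 0 (complementary slackness).
From A_Bᵀ y = c: 4·y_hops + 1·y_water = 27; 3·y_hops + 2·y_water = 21.5.
Solving: y_hops = 6.5, y_water = 1.
Δz = y_hops·Δb = 6.5 × (1) = 6.5, so new z* = 572 + 6.5 = 578.5.

578.5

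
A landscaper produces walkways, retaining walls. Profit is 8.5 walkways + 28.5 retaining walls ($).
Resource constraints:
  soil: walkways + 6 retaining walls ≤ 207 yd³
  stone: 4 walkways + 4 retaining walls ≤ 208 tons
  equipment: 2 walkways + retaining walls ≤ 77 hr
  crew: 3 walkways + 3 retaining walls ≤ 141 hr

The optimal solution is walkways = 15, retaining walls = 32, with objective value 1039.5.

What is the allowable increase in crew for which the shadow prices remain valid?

15

Binding constraints: soil, crew. The basis is B = [[1,6],[3,3]] with det -15.
Per unit increase in crew, x* moves by d = (0.4, -0.0667).
The basis stays optimal until stone becomes binding; allowable increase = 15 hr.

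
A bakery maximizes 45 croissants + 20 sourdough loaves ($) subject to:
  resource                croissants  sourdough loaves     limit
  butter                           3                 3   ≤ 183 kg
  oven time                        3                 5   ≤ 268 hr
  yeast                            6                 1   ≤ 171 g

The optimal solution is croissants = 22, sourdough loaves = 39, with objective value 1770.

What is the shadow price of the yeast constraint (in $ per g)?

5

At the optimum: butter uses 183 of 183 (binding); oven time uses 261 of 268 (slack = 7); yeast uses 171 of 171 (binding).
Since oven time is not tight, its dual is 0.
From A_Bᵀ y = c: 3·y_butter + 6·y_yeast = 45; 3·y_butter + 1·y_yeast = 20.
→ y_butter = 5 and y_yeast = 5.
Shadow price of yeast = 5.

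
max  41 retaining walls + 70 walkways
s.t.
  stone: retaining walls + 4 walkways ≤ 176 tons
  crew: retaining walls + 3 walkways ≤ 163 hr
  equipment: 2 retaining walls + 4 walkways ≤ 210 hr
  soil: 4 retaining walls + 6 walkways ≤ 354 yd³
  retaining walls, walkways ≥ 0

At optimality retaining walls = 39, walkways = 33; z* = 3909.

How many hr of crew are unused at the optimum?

crew used = 1·39 + 3·33 = 138; slack = 163 − 138 = 25.

25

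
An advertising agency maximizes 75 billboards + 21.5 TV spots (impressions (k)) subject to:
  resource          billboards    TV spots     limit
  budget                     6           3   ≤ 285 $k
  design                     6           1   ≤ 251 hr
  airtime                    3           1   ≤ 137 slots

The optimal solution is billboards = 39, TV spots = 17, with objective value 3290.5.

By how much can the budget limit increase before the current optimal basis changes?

Binding constraints: budget, design. The basis is B = [[6,3],[6,1]] with det -12.
Per unit increase in budget, x* moves by d = (-0.0833, 0.5).
The basis stays optimal until airtime becomes binding; allowable increase = 12 $k.

12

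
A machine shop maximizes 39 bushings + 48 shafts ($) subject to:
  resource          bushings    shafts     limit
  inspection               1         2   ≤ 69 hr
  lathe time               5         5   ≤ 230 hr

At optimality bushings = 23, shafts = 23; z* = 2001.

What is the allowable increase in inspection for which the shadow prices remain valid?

23

Binding constraints: inspection, lathe time. The basis is B = [[1,2],[5,5]] with det -5.
Per unit increase in inspection, x* moves by d = (-1, 1).
The basis stays optimal until bushings reaches 0; allowable increase = 23 hr.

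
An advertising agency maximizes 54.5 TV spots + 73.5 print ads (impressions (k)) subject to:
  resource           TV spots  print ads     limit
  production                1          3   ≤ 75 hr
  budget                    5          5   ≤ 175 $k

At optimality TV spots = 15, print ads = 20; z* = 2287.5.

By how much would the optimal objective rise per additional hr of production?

9.5

Both production and budget are binding at x*.
The binding rows give the dual system: 1·y_production + 5·y_budget = 54.5 and 3·y_production + 5·y_budget = 73.5.
→ y_production = 9.5 and y_budget = 9.
Shadow price of production = 9.5.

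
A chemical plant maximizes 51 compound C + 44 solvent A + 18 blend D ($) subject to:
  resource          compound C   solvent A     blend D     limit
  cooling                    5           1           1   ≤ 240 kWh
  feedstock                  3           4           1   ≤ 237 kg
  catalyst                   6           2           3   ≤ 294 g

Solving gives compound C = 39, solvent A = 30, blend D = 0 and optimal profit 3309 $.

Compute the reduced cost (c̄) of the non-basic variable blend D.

Check each constraint at x*: cooling 225/240 (slack 15); feedstock 237/237 (tight); catalyst 294/294 (tight).
Slack constraints have shadow price 0 (complementary slackness).
The binding rows give the dual system: 3·y_feedstock + 6·y_catalyst = 51 and 4·y_feedstock + 2·y_catalyst = 44.
This yields shadow prices y_feedstock = 9, y_catalyst = 4.
Reduced cost of blend D: c₃ − yᵀa₃ = 18 − (9·1 + 4·3) = 18 − 21 = -3.

-3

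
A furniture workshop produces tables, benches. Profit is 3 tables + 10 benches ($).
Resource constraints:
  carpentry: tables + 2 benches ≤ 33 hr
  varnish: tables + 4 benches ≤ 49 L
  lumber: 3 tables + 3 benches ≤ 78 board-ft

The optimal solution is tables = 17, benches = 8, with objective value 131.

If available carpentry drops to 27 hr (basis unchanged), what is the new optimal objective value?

125

Binding: carpentry and varnish. Non-binding: lumber (3 unused).
Since lumber is not tight, its dual is 0.
Dual feasibility on the basic columns requires 1·y_carpentry + 1·y_varnish = 3, 2·y_carpentry + 4·y_varnish = 10.
→ y_carpentry = 1 and y_varnish = 2.
Δz = y_carpentry·Δb = 1 × (-6) = -6, so new z* = 131 − 6 = 125.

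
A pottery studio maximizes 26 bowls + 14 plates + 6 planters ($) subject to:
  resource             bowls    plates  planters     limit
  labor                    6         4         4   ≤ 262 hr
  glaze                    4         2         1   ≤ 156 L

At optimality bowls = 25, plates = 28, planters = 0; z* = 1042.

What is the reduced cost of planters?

-3

Both labor and glaze are binding at x*.
Dual feasibility on the basic columns requires 6·y_labor + 4·y_glaze = 26, 4·y_labor + 2·y_glaze = 14.
→ y_labor = 1 and y_glaze = 5.
Reduced cost of planters: c₃ − yᵀa₃ = 6 − (1·4 + 5·1) = 6 − 9 = -3.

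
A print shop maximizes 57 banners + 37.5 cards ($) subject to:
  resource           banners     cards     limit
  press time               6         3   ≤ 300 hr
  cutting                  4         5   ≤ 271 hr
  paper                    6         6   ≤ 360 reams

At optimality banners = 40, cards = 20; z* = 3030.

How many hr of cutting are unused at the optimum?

cutting used = 4·40 + 5·20 = 260; slack = 271 − 260 = 11.

11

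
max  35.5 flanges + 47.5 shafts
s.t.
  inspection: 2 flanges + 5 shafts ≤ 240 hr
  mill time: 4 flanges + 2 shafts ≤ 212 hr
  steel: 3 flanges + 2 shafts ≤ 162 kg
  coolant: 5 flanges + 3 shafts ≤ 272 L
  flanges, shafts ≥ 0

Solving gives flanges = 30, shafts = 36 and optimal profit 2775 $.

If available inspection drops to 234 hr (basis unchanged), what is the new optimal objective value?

At the optimum: inspection uses 240 of 240 (binding); mill time uses 192 of 212 (slack = 20); steel uses 162 of 162 (binding); coolant uses 258 of 272 (slack = 14).
By complementary slackness, y = 0 for the non-binding constraints.
From A_Bᵀ y = c: 2·y_inspection + 3·y_steel = 35.5; 5·y_inspection + 2·y_steel = 47.5.
→ y_inspection = 6.5 and y_steel = 7.5.
Δz = y_inspection·Δb = 6.5 × (-6) = -39, so new z* = 2775 − 39 = 2736.

2736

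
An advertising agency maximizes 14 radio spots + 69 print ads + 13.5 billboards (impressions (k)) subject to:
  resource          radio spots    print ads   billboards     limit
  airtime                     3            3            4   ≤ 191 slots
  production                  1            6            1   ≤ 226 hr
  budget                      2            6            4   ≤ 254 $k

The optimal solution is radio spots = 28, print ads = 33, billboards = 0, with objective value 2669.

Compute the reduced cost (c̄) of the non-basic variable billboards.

Binding: production and budget. Non-binding: airtime (8 unused).
Slack constraints have shadow price 0 (complementary slackness).
From A_Bᵀ y = c: 1·y_production + 2·y_budget = 14; 6·y_production + 6·y_budget = 69.
→ y_production = 9 and y_budget = 2.5.
Reduced cost of billboards: c₃ − yᵀa₃ = 13.5 − (9·1 + 2.5·4) = 13.5 − 19 = -5.5.

-5.5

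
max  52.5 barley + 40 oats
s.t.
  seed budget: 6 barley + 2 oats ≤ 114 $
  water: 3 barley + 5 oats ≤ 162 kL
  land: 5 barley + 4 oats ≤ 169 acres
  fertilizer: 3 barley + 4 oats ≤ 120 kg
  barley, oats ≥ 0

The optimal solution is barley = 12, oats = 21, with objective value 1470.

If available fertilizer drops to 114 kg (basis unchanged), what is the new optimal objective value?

1425

Binding: seed budget and fertilizer. Non-binding: water (21 unused), land (25 unused).
Slack constraints have shadow price 0 (complementary slackness).
From A_Bᵀ y = c: 6·y_seed budget + 3·y_fertilizer = 52.5; 2·y_seed budget + 4·y_fertilizer = 40.
→ y_seed budget = 5 and y_fertilizer = 7.5.
Δz = y_fertilizer·Δb = 7.5 × (-6) = -45, so new z* = 1470 − 45 = 1425.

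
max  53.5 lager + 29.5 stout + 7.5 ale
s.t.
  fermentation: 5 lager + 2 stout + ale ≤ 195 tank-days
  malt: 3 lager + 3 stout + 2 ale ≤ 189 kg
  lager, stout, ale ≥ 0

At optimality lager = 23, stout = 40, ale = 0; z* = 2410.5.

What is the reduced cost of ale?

Both fermentation and malt are binding at x*.
Dual feasibility on the basic columns requires 5·y_fermentation + 3·y_malt = 53.5, 2·y_fermentation + 3·y_malt = 29.5.
This yields shadow prices y_fermentation = 8, y_malt = 4.5.
Reduced cost of ale: c₃ − yᵀa₃ = 7.5 − (8·1 + 4.5·2) = 7.5 − 17 = -9.5.

-9.5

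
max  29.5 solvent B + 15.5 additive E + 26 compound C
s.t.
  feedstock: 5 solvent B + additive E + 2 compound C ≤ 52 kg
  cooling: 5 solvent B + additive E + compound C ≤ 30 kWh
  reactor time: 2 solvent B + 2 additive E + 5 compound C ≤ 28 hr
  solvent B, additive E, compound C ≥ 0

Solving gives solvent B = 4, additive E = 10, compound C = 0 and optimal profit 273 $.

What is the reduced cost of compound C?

Check each constraint at x*: feedstock 30/52 (slack 22); cooling 30/30 (tight); reactor time 28/28 (tight).
Since feedstock is not tight, its dual is 0.
Dual feasibility on the basic columns requires 5·y_cooling + 2·y_reactor time = 29.5, 1·y_cooling + 2·y_reactor time = 15.5.
This yields shadow prices y_cooling = 3.5, y_reactor time = 6.
Reduced cost of compound C: c₃ − yᵀa₃ = 26 − (3.5·1 + 6·5) = 26 − 33.5 = -7.5.

-7.5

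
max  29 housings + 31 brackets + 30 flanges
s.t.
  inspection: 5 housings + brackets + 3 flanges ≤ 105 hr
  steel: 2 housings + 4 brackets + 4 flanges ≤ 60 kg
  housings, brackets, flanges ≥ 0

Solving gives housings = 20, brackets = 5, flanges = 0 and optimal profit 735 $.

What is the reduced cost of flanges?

-7

Both inspection and steel are binding at x*.
Dual feasibility on the basic columns requires 5·y_inspection + 2·y_steel = 29, 1·y_inspection + 4·y_steel = 31.
Solving: y_inspection = 3, y_steel = 7.
Reduced cost of flanges: c₃ − yᵀa₃ = 30 − (3·3 + 7·4) = 30 − 37 = -7.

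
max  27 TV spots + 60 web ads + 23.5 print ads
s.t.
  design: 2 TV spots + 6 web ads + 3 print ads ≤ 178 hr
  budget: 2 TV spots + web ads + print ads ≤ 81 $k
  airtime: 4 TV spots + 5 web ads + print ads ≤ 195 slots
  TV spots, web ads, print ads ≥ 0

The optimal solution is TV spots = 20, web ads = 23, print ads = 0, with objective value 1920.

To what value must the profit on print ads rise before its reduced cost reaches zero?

25.5

At the optimum: design uses 178 of 178 (binding); budget uses 63 of 81 (slack = 18); airtime uses 195 of 195 (binding).
Slack constraints have shadow price 0 (complementary slackness).
Dual feasibility on the basic columns requires 2·y_design + 4·y_airtime = 27, 6·y_design + 5·y_airtime = 60.
→ y_design = 7.5 and y_airtime = 3.
print ads enters the basis when its profit ≥ yᵀa₃ = 7.5·3 + 3·1 = 25.5.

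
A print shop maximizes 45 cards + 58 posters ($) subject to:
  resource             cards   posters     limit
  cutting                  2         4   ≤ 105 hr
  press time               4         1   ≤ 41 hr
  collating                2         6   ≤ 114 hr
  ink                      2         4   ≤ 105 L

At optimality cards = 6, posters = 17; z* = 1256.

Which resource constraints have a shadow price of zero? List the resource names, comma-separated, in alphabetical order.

cutting: 80/105 (slack 25)
press time: 41/41 (binding)
collating: 114/114 (binding)
ink: 80/105 (slack 25)
By complementary slackness, a constraint with positive slack has shadow price 0 → cutting, ink.

cutting, ink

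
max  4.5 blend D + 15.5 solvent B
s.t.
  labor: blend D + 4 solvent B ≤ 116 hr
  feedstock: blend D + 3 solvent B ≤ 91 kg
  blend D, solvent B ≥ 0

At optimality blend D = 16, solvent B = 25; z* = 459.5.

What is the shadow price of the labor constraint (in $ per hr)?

Check each constraint at x*: labor 116/116 (tight); feedstock 91/91 (tight).
Dual feasibility on the basic columns requires 1·y_labor + 1·y_feedstock = 4.5, 4·y_labor + 3·y_feedstock = 15.5.
→ y_labor = 2 and y_feedstock = 2.5.
Shadow price of labor = 2.

2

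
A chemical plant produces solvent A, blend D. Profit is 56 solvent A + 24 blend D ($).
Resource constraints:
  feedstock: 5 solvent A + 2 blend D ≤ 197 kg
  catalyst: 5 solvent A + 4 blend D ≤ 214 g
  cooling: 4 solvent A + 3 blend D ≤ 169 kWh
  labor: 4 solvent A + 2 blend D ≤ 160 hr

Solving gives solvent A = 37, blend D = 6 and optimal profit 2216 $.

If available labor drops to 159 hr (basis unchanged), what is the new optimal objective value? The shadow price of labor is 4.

2212

Δb = -1, so new z* = 2216 + (4)·(-1) = 2216 − 4 = 2212.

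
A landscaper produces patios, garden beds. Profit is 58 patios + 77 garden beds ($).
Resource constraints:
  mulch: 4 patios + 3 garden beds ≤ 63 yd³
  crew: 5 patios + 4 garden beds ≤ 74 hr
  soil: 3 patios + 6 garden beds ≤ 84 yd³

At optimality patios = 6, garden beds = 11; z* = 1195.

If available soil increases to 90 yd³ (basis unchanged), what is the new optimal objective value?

Check each constraint at x*: mulch 57/63 (slack 6); crew 74/74 (tight); soil 84/84 (tight).
Slack constraints have shadow price 0 (complementary slackness).
Dual feasibility on the basic columns requires 5·y_crew + 3·y_soil = 58, 4·y_crew + 6·y_soil = 77.
This yields shadow prices y_crew = 6.5, y_soil = 8.5.
Δz = y_soil·Δb = 8.5 × (6) = 51, so new z* = 1195 + 51 = 1246.

1246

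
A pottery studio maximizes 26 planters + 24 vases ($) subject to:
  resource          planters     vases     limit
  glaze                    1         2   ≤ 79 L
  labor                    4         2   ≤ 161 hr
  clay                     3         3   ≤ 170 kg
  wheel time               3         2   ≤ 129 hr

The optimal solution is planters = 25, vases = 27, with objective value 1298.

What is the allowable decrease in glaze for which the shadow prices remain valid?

14

Binding constraints: glaze, wheel time. The basis is B = [[1,2],[3,2]] with det -4.
Per unit decrease in glaze, x* moves by d = (0.5, -0.75).
The basis stays optimal until labor becomes binding; allowable decrease = 14 L.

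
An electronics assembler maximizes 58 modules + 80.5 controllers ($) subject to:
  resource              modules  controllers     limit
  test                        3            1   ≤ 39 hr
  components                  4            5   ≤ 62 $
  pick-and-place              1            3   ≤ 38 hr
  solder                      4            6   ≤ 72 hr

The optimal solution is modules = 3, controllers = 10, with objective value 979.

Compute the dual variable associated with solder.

8

Check each constraint at x*: test 19/39 (slack 20); components 62/62 (tight); pick-and-place 33/38 (slack 5); solder 72/72 (tight).
Since test, pick-and-place are not tight, their duals are 0.
From A_Bᵀ y = c: 4·y_components + 4·y_solder = 58; 5·y_components + 6·y_solder = 80.5.
This yields shadow prices y_components = 6.5, y_solder = 8.
Shadow price of solder = 8.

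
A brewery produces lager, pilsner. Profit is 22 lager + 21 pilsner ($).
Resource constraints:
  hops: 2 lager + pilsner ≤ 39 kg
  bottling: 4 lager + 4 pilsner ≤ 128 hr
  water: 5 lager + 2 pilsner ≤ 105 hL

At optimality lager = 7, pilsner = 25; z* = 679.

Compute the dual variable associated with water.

0

Check each constraint at x*: hops 39/39 (tight); bottling 128/128 (tight); water 85/105 (slack 20).
By complementary slackness, y = 0 for the non-binding constraint.
Dual feasibility on the basic columns requires 2·y_hops + 4·y_bottling = 22, 1·y_hops + 4·y_bottling = 21.
This yields shadow prices y_hops = 1, y_bottling = 5.
Shadow price of water = 0.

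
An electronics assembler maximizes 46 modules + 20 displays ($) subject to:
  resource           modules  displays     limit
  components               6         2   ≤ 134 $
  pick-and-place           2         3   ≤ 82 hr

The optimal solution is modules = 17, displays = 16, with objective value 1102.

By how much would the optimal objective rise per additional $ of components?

Check each constraint at x*: components 134/134 (tight); pick-and-place 82/82 (tight).
Dual feasibility on the basic columns requires 6·y_components + 2·y_pick-and-place = 46, 2·y_components + 3·y_pick-and-place = 20.
Solving: y_components = 7, y_pick-and-place = 2.
Shadow price of components = 7.

7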